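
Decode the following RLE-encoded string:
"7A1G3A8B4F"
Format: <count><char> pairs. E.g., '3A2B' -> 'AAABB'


Expanding each <count><char> pair:
  7A -> 'AAAAAAA'
  1G -> 'G'
  3A -> 'AAA'
  8B -> 'BBBBBBBB'
  4F -> 'FFFF'

Decoded = AAAAAAAGAAABBBBBBBBFFFF


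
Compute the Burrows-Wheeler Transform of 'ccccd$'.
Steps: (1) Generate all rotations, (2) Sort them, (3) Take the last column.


Rotations (sorted):
  0: $ccccd -> last char: d
  1: ccccd$ -> last char: $
  2: cccd$c -> last char: c
  3: ccd$cc -> last char: c
  4: cd$ccc -> last char: c
  5: d$cccc -> last char: c


BWT = d$cccc


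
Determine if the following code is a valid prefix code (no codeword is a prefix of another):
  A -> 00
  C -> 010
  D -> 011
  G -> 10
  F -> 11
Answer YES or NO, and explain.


Checking each pair (does one codeword prefix another?):
  A='00' vs C='010': no prefix
  A='00' vs D='011': no prefix
  A='00' vs G='10': no prefix
  A='00' vs F='11': no prefix
  C='010' vs A='00': no prefix
  C='010' vs D='011': no prefix
  C='010' vs G='10': no prefix
  C='010' vs F='11': no prefix
  D='011' vs A='00': no prefix
  D='011' vs C='010': no prefix
  D='011' vs G='10': no prefix
  D='011' vs F='11': no prefix
  G='10' vs A='00': no prefix
  G='10' vs C='010': no prefix
  G='10' vs D='011': no prefix
  G='10' vs F='11': no prefix
  F='11' vs A='00': no prefix
  F='11' vs C='010': no prefix
  F='11' vs D='011': no prefix
  F='11' vs G='10': no prefix
No violation found over all pairs.

YES -- this is a valid prefix code. No codeword is a prefix of any other codeword.


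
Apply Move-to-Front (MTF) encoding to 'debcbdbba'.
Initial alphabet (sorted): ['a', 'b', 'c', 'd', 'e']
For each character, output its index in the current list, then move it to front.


MTF encoding:
'd': index 3 in ['a', 'b', 'c', 'd', 'e'] -> ['d', 'a', 'b', 'c', 'e']
'e': index 4 in ['d', 'a', 'b', 'c', 'e'] -> ['e', 'd', 'a', 'b', 'c']
'b': index 3 in ['e', 'd', 'a', 'b', 'c'] -> ['b', 'e', 'd', 'a', 'c']
'c': index 4 in ['b', 'e', 'd', 'a', 'c'] -> ['c', 'b', 'e', 'd', 'a']
'b': index 1 in ['c', 'b', 'e', 'd', 'a'] -> ['b', 'c', 'e', 'd', 'a']
'd': index 3 in ['b', 'c', 'e', 'd', 'a'] -> ['d', 'b', 'c', 'e', 'a']
'b': index 1 in ['d', 'b', 'c', 'e', 'a'] -> ['b', 'd', 'c', 'e', 'a']
'b': index 0 in ['b', 'd', 'c', 'e', 'a'] -> ['b', 'd', 'c', 'e', 'a']
'a': index 4 in ['b', 'd', 'c', 'e', 'a'] -> ['a', 'b', 'd', 'c', 'e']


Output: [3, 4, 3, 4, 1, 3, 1, 0, 4]


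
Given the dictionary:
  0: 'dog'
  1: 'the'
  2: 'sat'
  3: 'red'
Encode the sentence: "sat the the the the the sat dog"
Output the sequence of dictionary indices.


Look up each word in the dictionary:
  'sat' -> 2
  'the' -> 1
  'the' -> 1
  'the' -> 1
  'the' -> 1
  'the' -> 1
  'sat' -> 2
  'dog' -> 0

Encoded: [2, 1, 1, 1, 1, 1, 2, 0]


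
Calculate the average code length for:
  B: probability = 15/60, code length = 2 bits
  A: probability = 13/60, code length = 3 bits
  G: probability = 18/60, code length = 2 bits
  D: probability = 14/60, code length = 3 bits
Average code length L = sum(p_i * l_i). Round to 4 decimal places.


Weighted contributions p_i * l_i:
  B: (15/60) * 2 = 30/60
  A: (13/60) * 3 = 39/60
  G: (18/60) * 2 = 36/60
  D: (14/60) * 3 = 42/60
Sum = (30 + 39 + 36 + 42)/60 = 147/60

L = 147/60 = 2.4500 bits/symbol


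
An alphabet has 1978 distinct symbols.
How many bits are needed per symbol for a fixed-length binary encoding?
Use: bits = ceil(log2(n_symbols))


log2(1978) = 10.9498
Bracket: 2^10 = 1024 < 1978 <= 2^11 = 2048
So ceil(log2(1978)) = 11

bits = ceil(log2(1978)) = ceil(10.9498) = 11 bits


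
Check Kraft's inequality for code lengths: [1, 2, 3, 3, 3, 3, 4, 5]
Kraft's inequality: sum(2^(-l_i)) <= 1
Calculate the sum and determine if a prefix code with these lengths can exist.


Sum = 2^(-1) + 2^(-2) + 2^(-3) + 2^(-3) + 2^(-3) + 2^(-3) + 2^(-4) + 2^(-5)
    = 0.5 + 0.25 + 0.125 + 0.125 + 0.125 + 0.125 + 0.0625 + 0.03125
    = 43/32 = 1.34375
Since 1.34375 > 1, Kraft's inequality is NOT satisfied.
A prefix code with these lengths CANNOT exist.

Kraft sum = 1.34375. Not satisfied.


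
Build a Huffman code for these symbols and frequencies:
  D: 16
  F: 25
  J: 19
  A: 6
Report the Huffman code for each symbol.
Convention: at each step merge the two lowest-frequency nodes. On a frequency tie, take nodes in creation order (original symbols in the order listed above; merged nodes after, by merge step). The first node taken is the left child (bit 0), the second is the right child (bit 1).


Huffman tree construction:
Step 1: Merge A(6) + D(16) = 22
Step 2: Merge J(19) + (A+D)(22) = 41
Step 3: Merge F(25) + (J+(A+D))(41) = 66
Read each symbol's code off the tree from the root (left child = 0, right child = 1).

Codes:
  D: 111 (length 3)
  F: 0 (length 1)
  J: 10 (length 2)
  A: 110 (length 3)
Average code length: 129/66 = 1.9545 bits/symbol


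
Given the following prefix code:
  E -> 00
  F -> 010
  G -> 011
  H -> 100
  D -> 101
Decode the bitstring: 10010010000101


Decoding step by step:
Bits 100 -> H
Bits 100 -> H
Bits 100 -> H
Bits 00 -> E
Bits 101 -> D


Decoded message: HHHED


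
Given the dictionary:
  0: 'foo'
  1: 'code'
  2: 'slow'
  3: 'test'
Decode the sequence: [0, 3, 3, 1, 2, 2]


Look up each index in the dictionary:
  0 -> 'foo'
  3 -> 'test'
  3 -> 'test'
  1 -> 'code'
  2 -> 'slow'
  2 -> 'slow'

Decoded: "foo test test code slow slow"


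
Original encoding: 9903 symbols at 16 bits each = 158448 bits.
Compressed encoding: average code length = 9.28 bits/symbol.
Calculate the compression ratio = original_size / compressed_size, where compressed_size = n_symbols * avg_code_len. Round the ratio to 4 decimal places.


original_size = n_symbols * orig_bits = 9903 * 16 = 158448 bits
compressed_size = n_symbols * avg_code_len = 9903 * 9.28 = 91899.84 bits
ratio = original_size / compressed_size = 158448 / 91899.84 = 1.7241

Compression ratio = 1.7241


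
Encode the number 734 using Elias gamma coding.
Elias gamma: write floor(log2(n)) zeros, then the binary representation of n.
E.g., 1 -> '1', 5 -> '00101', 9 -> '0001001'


num_bits = floor(log2(734)) + 1 = 10
leading_zeros = num_bits - 1 = 9
binary(734) = 1011011110

Elias gamma(734) = '000000000' + '1011011110' = 0000000001011011110 (19 bits)


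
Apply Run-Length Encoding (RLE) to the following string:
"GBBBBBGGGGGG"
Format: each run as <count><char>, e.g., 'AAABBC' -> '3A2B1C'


Scanning runs left to right:
  i=0: run of 'G' x 1 -> '1G'
  i=1: run of 'B' x 5 -> '5B'
  i=6: run of 'G' x 6 -> '6G'

RLE = 1G5B6G


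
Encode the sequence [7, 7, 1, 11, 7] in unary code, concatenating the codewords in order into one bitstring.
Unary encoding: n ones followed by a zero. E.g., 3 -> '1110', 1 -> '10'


Encode each number as n ones followed by a terminating 0:
  7 -> 11111110 (8 bits)
  7 -> 11111110 (8 bits)
  1 -> 10 (2 bits)
  11 -> 111111111110 (12 bits)
  7 -> 11111110 (8 bits)
Total length = 8 + 8 + 2 + 12 + 8 = 38 bits.

Unary([7, 7, 1, 11, 7]) = 11111110111111101011111111111011111110 (38 bits)


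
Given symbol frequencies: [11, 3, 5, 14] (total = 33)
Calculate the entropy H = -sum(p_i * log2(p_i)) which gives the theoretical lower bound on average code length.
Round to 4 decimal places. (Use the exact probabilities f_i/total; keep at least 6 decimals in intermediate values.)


Per-symbol terms -p_i * log2(p_i) with p_i = f_i/33:
  p = 11/33 = 0.333333: log2(p) = -1.584963, -p*log2(p) = 0.528321
  p = 3/33 = 0.090909: log2(p) = -3.459432, -p*log2(p) = 0.314494
  p = 5/33 = 0.151515: log2(p) = -2.722466, -p*log2(p) = 0.412495
  p = 14/33 = 0.424242: log2(p) = -1.237039, -p*log2(p) = 0.524805
H = 0.528321 + 0.314494 + 0.412495 + 0.524805 = 1.780115

H = 1.7801 bits/symbol


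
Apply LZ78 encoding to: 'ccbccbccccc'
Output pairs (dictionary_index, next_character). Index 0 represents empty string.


LZ78 encoding steps:
Dictionary: {0: ''}
Step 1: w='' (idx 0), next='c' -> output (0, 'c'), add 'c' as idx 1
Step 2: w='c' (idx 1), next='b' -> output (1, 'b'), add 'cb' as idx 2
Step 3: w='c' (idx 1), next='c' -> output (1, 'c'), add 'cc' as idx 3
Step 4: w='' (idx 0), next='b' -> output (0, 'b'), add 'b' as idx 4
Step 5: w='cc' (idx 3), next='c' -> output (3, 'c'), add 'ccc' as idx 5
Step 6: w='cc' (idx 3), end of input -> output (3, '')


Encoded: [(0, 'c'), (1, 'b'), (1, 'c'), (0, 'b'), (3, 'c'), (3, '')]


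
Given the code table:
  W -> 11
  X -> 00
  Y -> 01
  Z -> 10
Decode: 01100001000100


Decoding:
01 -> Y
10 -> Z
00 -> X
01 -> Y
00 -> X
01 -> Y
00 -> X


Result: YZXYXYX


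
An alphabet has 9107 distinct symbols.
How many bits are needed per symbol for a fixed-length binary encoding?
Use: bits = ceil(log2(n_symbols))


log2(9107) = 13.1528
Bracket: 2^13 = 8192 < 9107 <= 2^14 = 16384
So ceil(log2(9107)) = 14

bits = ceil(log2(9107)) = ceil(13.1528) = 14 bits


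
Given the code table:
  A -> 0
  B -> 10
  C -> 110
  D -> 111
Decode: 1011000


Decoding:
10 -> B
110 -> C
0 -> A
0 -> A


Result: BCAA


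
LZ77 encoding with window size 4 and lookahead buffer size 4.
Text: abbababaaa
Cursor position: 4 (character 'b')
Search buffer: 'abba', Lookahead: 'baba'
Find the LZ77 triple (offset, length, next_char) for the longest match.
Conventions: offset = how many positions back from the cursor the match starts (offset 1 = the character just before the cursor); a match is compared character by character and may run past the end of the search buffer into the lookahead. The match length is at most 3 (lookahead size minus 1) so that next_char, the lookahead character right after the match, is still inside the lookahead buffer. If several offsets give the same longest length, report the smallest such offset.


Try each offset into the search buffer:
  offset=1 (pos 3, char 'a'): match length 0
  offset=2 (pos 2, char 'b'): match length 3
  offset=3 (pos 1, char 'b'): match length 1
  offset=4 (pos 0, char 'a'): match length 0
Longest match has length 3 at offset 2.
next_char = character at position 4 + 3 = 7 -> 'a'

Best match: offset=2, length=3 (matching 'bab' starting at position 2)
LZ77 triple: (2, 3, 'a')


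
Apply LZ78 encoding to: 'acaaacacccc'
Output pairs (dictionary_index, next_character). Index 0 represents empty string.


LZ78 encoding steps:
Dictionary: {0: ''}
Step 1: w='' (idx 0), next='a' -> output (0, 'a'), add 'a' as idx 1
Step 2: w='' (idx 0), next='c' -> output (0, 'c'), add 'c' as idx 2
Step 3: w='a' (idx 1), next='a' -> output (1, 'a'), add 'aa' as idx 3
Step 4: w='a' (idx 1), next='c' -> output (1, 'c'), add 'ac' as idx 4
Step 5: w='ac' (idx 4), next='c' -> output (4, 'c'), add 'acc' as idx 5
Step 6: w='c' (idx 2), next='c' -> output (2, 'c'), add 'cc' as idx 6


Encoded: [(0, 'a'), (0, 'c'), (1, 'a'), (1, 'c'), (4, 'c'), (2, 'c')]


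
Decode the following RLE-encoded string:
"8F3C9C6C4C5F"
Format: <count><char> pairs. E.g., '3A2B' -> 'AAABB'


Expanding each <count><char> pair:
  8F -> 'FFFFFFFF'
  3C -> 'CCC'
  9C -> 'CCCCCCCCC'
  6C -> 'CCCCCC'
  4C -> 'CCCC'
  5F -> 'FFFFF'

Decoded = FFFFFFFFCCCCCCCCCCCCCCCCCCCCCCFFFFF


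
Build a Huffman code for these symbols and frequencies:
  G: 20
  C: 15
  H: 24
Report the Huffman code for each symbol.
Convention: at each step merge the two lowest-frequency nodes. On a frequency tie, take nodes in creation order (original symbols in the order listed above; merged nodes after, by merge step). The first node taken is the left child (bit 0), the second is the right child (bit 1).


Huffman tree construction:
Step 1: Merge C(15) + G(20) = 35
Step 2: Merge H(24) + (C+G)(35) = 59
Read each symbol's code off the tree from the root (left child = 0, right child = 1).

Codes:
  G: 11 (length 2)
  C: 10 (length 2)
  H: 0 (length 1)
Average code length: 94/59 = 1.5932 bits/symbol


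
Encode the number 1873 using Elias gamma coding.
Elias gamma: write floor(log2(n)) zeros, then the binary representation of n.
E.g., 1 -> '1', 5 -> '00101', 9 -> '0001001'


num_bits = floor(log2(1873)) + 1 = 11
leading_zeros = num_bits - 1 = 10
binary(1873) = 11101010001

Elias gamma(1873) = '0000000000' + '11101010001' = 000000000011101010001 (21 bits)


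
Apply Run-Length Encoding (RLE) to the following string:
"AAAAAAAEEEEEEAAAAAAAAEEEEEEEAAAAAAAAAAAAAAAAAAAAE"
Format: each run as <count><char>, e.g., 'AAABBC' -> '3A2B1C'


Scanning runs left to right:
  i=0: run of 'A' x 7 -> '7A'
  i=7: run of 'E' x 6 -> '6E'
  i=13: run of 'A' x 8 -> '8A'
  i=21: run of 'E' x 7 -> '7E'
  i=28: run of 'A' x 20 -> '20A'
  i=48: run of 'E' x 1 -> '1E'

RLE = 7A6E8A7E20A1E


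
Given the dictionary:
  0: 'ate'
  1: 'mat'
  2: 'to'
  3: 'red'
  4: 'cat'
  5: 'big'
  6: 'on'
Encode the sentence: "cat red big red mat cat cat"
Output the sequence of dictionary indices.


Look up each word in the dictionary:
  'cat' -> 4
  'red' -> 3
  'big' -> 5
  'red' -> 3
  'mat' -> 1
  'cat' -> 4
  'cat' -> 4

Encoded: [4, 3, 5, 3, 1, 4, 4]


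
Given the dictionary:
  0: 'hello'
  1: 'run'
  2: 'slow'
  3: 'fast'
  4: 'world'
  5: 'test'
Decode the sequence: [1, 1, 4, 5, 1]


Look up each index in the dictionary:
  1 -> 'run'
  1 -> 'run'
  4 -> 'world'
  5 -> 'test'
  1 -> 'run'

Decoded: "run run world test run"


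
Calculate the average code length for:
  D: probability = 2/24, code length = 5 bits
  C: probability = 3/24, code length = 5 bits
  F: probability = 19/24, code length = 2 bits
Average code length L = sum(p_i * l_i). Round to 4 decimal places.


Weighted contributions p_i * l_i:
  D: (2/24) * 5 = 10/24
  C: (3/24) * 5 = 15/24
  F: (19/24) * 2 = 38/24
Sum = (10 + 15 + 38)/24 = 63/24

L = 63/24 = 2.6250 bits/symbol


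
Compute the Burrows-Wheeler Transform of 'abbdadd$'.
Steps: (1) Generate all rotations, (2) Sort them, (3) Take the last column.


Rotations (sorted):
  0: $abbdadd -> last char: d
  1: abbdadd$ -> last char: $
  2: add$abbd -> last char: d
  3: bbdadd$a -> last char: a
  4: bdadd$ab -> last char: b
  5: d$abbdad -> last char: d
  6: dadd$abb -> last char: b
  7: dd$abbda -> last char: a


BWT = d$dabdba


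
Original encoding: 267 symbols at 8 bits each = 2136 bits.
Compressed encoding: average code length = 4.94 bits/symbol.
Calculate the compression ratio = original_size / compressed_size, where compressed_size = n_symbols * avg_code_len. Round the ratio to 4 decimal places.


original_size = n_symbols * orig_bits = 267 * 8 = 2136 bits
compressed_size = n_symbols * avg_code_len = 267 * 4.94 = 1318.98 bits
ratio = original_size / compressed_size = 2136 / 1318.98 = 1.6194

Compression ratio = 1.6194


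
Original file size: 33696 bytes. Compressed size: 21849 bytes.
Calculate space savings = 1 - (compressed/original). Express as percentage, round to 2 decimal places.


ratio = compressed/original = 21849/33696 = 0.648415
savings = 1 - ratio = 1 - 0.648415 = 0.351585
as a percentage: 0.351585 * 100 = 35.16%

Space savings = 1 - 21849/33696 = 35.16%


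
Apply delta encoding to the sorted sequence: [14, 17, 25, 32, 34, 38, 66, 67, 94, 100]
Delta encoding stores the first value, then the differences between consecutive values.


First value: 14
Deltas:
  17 - 14 = 3
  25 - 17 = 8
  32 - 25 = 7
  34 - 32 = 2
  38 - 34 = 4
  66 - 38 = 28
  67 - 66 = 1
  94 - 67 = 27
  100 - 94 = 6


Delta encoded: [14, 3, 8, 7, 2, 4, 28, 1, 27, 6]


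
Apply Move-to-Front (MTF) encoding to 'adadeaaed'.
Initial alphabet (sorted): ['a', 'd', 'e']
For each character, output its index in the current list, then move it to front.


MTF encoding:
'a': index 0 in ['a', 'd', 'e'] -> ['a', 'd', 'e']
'd': index 1 in ['a', 'd', 'e'] -> ['d', 'a', 'e']
'a': index 1 in ['d', 'a', 'e'] -> ['a', 'd', 'e']
'd': index 1 in ['a', 'd', 'e'] -> ['d', 'a', 'e']
'e': index 2 in ['d', 'a', 'e'] -> ['e', 'd', 'a']
'a': index 2 in ['e', 'd', 'a'] -> ['a', 'e', 'd']
'a': index 0 in ['a', 'e', 'd'] -> ['a', 'e', 'd']
'e': index 1 in ['a', 'e', 'd'] -> ['e', 'a', 'd']
'd': index 2 in ['e', 'a', 'd'] -> ['d', 'e', 'a']


Output: [0, 1, 1, 1, 2, 2, 0, 1, 2]


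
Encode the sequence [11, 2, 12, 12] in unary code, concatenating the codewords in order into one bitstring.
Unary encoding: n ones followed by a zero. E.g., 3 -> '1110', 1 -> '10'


Encode each number as n ones followed by a terminating 0:
  11 -> 111111111110 (12 bits)
  2 -> 110 (3 bits)
  12 -> 1111111111110 (13 bits)
  12 -> 1111111111110 (13 bits)
Total length = 12 + 3 + 13 + 13 = 41 bits.

Unary([11, 2, 12, 12]) = 11111111111011011111111111101111111111110 (41 bits)


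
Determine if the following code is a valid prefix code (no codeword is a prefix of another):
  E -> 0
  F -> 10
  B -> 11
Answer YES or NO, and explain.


Checking each pair (does one codeword prefix another?):
  E='0' vs F='10': no prefix
  E='0' vs B='11': no prefix
  F='10' vs E='0': no prefix
  F='10' vs B='11': no prefix
  B='11' vs E='0': no prefix
  B='11' vs F='10': no prefix
No violation found over all pairs.

YES -- this is a valid prefix code. No codeword is a prefix of any other codeword.


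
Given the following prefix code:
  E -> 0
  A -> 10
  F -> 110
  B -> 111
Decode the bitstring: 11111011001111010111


Decoding step by step:
Bits 111 -> B
Bits 110 -> F
Bits 110 -> F
Bits 0 -> E
Bits 111 -> B
Bits 10 -> A
Bits 10 -> A
Bits 111 -> B


Decoded message: BFFEBAAB


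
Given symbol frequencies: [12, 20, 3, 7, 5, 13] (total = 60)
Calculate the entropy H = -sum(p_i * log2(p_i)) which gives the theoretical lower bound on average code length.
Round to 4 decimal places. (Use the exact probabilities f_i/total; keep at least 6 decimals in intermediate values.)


Per-symbol terms -p_i * log2(p_i) with p_i = f_i/60:
  p = 12/60 = 0.200000: log2(p) = -2.321928, -p*log2(p) = 0.464386
  p = 20/60 = 0.333333: log2(p) = -1.584963, -p*log2(p) = 0.528321
  p = 3/60 = 0.050000: log2(p) = -4.321928, -p*log2(p) = 0.216096
  p = 7/60 = 0.116667: log2(p) = -3.099536, -p*log2(p) = 0.361612
  p = 5/60 = 0.083333: log2(p) = -3.584963, -p*log2(p) = 0.298747
  p = 13/60 = 0.216667: log2(p) = -2.206451, -p*log2(p) = 0.478064
H = 0.464386 + 0.528321 + 0.216096 + 0.361612 + 0.298747 + 0.478064 = 2.347226

H = 2.3472 bits/symbol


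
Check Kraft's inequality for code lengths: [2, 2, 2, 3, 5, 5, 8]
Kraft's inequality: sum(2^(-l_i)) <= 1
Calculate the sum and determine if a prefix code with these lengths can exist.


Sum = 2^(-2) + 2^(-2) + 2^(-2) + 2^(-3) + 2^(-5) + 2^(-5) + 2^(-8)
    = 0.25 + 0.25 + 0.25 + 0.125 + 0.03125 + 0.03125 + 0.00390625
    = 241/256 = 0.94140625
Since 0.94140625 <= 1, Kraft's inequality IS satisfied.
A prefix code with these lengths CAN exist.

Kraft sum = 0.94140625. Satisfied.


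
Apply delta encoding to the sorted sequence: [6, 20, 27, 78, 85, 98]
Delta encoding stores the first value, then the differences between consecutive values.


First value: 6
Deltas:
  20 - 6 = 14
  27 - 20 = 7
  78 - 27 = 51
  85 - 78 = 7
  98 - 85 = 13


Delta encoded: [6, 14, 7, 51, 7, 13]


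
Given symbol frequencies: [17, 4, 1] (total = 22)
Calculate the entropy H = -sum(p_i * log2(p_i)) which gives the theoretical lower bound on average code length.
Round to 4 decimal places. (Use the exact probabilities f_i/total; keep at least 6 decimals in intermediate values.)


Per-symbol terms -p_i * log2(p_i) with p_i = f_i/22:
  p = 17/22 = 0.772727: log2(p) = -0.371969, -p*log2(p) = 0.287430
  p = 4/22 = 0.181818: log2(p) = -2.459432, -p*log2(p) = 0.447169
  p = 1/22 = 0.045455: log2(p) = -4.459432, -p*log2(p) = 0.202701
H = 0.287430 + 0.447169 + 0.202701 = 0.937300

H = 0.9373 bits/symbol


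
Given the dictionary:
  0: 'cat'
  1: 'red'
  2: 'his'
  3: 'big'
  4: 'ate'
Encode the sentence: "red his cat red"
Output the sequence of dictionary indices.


Look up each word in the dictionary:
  'red' -> 1
  'his' -> 2
  'cat' -> 0
  'red' -> 1

Encoded: [1, 2, 0, 1]


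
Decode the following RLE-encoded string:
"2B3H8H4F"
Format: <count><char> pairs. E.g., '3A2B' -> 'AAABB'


Expanding each <count><char> pair:
  2B -> 'BB'
  3H -> 'HHH'
  8H -> 'HHHHHHHH'
  4F -> 'FFFF'

Decoded = BBHHHHHHHHHHHFFFF


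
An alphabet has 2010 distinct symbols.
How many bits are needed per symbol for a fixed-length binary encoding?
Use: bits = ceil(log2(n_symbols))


log2(2010) = 10.973
Bracket: 2^10 = 1024 < 2010 <= 2^11 = 2048
So ceil(log2(2010)) = 11

bits = ceil(log2(2010)) = ceil(10.973) = 11 bits


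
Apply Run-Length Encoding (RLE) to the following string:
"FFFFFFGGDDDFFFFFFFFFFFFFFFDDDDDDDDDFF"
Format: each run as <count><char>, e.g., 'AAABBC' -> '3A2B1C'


Scanning runs left to right:
  i=0: run of 'F' x 6 -> '6F'
  i=6: run of 'G' x 2 -> '2G'
  i=8: run of 'D' x 3 -> '3D'
  i=11: run of 'F' x 15 -> '15F'
  i=26: run of 'D' x 9 -> '9D'
  i=35: run of 'F' x 2 -> '2F'

RLE = 6F2G3D15F9D2F


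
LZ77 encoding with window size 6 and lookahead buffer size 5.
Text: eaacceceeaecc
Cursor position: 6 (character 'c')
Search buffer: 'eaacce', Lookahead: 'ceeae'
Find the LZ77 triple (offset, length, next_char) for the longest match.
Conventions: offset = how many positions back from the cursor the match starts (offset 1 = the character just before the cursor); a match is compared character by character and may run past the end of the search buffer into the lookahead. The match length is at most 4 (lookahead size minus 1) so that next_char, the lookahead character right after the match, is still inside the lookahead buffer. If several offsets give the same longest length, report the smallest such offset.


Try each offset into the search buffer:
  offset=1 (pos 5, char 'e'): match length 0
  offset=2 (pos 4, char 'c'): match length 2
  offset=3 (pos 3, char 'c'): match length 1
  offset=4 (pos 2, char 'a'): match length 0
  offset=5 (pos 1, char 'a'): match length 0
  offset=6 (pos 0, char 'e'): match length 0
Longest match has length 2 at offset 2.
next_char = character at position 6 + 2 = 8 -> 'e'

Best match: offset=2, length=2 (matching 'ce' starting at position 4)
LZ77 triple: (2, 2, 'e')


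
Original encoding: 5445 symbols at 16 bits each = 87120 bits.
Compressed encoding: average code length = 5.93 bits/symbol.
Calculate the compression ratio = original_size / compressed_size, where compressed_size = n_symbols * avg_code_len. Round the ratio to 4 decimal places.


original_size = n_symbols * orig_bits = 5445 * 16 = 87120 bits
compressed_size = n_symbols * avg_code_len = 5445 * 5.93 = 32288.85 bits
ratio = original_size / compressed_size = 87120 / 32288.85 = 2.6981

Compression ratio = 2.6981


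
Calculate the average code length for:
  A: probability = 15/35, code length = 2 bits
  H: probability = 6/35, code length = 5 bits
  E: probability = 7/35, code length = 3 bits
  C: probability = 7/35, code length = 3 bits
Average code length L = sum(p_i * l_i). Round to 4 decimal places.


Weighted contributions p_i * l_i:
  A: (15/35) * 2 = 30/35
  H: (6/35) * 5 = 30/35
  E: (7/35) * 3 = 21/35
  C: (7/35) * 3 = 21/35
Sum = (30 + 30 + 21 + 21)/35 = 102/35

L = 102/35 = 2.9143 bits/symbol


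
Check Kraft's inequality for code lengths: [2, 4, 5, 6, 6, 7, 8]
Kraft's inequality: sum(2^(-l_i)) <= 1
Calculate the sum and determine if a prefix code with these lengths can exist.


Sum = 2^(-2) + 2^(-4) + 2^(-5) + 2^(-6) + 2^(-6) + 2^(-7) + 2^(-8)
    = 0.25 + 0.0625 + 0.03125 + 0.015625 + 0.015625 + 0.0078125 + 0.00390625
    = 99/256 = 0.38671875
Since 0.38671875 <= 1, Kraft's inequality IS satisfied.
A prefix code with these lengths CAN exist.

Kraft sum = 0.38671875. Satisfied.


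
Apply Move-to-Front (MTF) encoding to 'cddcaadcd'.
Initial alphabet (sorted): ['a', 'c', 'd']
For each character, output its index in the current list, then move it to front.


MTF encoding:
'c': index 1 in ['a', 'c', 'd'] -> ['c', 'a', 'd']
'd': index 2 in ['c', 'a', 'd'] -> ['d', 'c', 'a']
'd': index 0 in ['d', 'c', 'a'] -> ['d', 'c', 'a']
'c': index 1 in ['d', 'c', 'a'] -> ['c', 'd', 'a']
'a': index 2 in ['c', 'd', 'a'] -> ['a', 'c', 'd']
'a': index 0 in ['a', 'c', 'd'] -> ['a', 'c', 'd']
'd': index 2 in ['a', 'c', 'd'] -> ['d', 'a', 'c']
'c': index 2 in ['d', 'a', 'c'] -> ['c', 'd', 'a']
'd': index 1 in ['c', 'd', 'a'] -> ['d', 'c', 'a']


Output: [1, 2, 0, 1, 2, 0, 2, 2, 1]


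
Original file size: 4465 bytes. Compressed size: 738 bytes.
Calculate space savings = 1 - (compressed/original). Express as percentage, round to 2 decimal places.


ratio = compressed/original = 738/4465 = 0.165286
savings = 1 - ratio = 1 - 0.165286 = 0.834714
as a percentage: 0.834714 * 100 = 83.47%

Space savings = 1 - 738/4465 = 83.47%


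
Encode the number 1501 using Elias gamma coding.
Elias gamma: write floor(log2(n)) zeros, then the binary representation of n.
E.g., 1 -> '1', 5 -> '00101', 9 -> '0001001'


num_bits = floor(log2(1501)) + 1 = 11
leading_zeros = num_bits - 1 = 10
binary(1501) = 10111011101

Elias gamma(1501) = '0000000000' + '10111011101' = 000000000010111011101 (21 bits)


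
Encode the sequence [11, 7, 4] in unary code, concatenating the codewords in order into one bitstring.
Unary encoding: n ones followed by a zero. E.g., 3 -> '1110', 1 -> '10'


Encode each number as n ones followed by a terminating 0:
  11 -> 111111111110 (12 bits)
  7 -> 11111110 (8 bits)
  4 -> 11110 (5 bits)
Total length = 12 + 8 + 5 = 25 bits.

Unary([11, 7, 4]) = 1111111111101111111011110 (25 bits)


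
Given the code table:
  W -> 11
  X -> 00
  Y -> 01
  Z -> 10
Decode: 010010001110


Decoding:
01 -> Y
00 -> X
10 -> Z
00 -> X
11 -> W
10 -> Z


Result: YXZXWZ


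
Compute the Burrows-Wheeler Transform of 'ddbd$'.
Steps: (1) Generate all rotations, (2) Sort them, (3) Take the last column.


Rotations (sorted):
  0: $ddbd -> last char: d
  1: bd$dd -> last char: d
  2: d$ddb -> last char: b
  3: dbd$d -> last char: d
  4: ddbd$ -> last char: $


BWT = ddbd$


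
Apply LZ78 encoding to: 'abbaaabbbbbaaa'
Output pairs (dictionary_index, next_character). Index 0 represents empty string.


LZ78 encoding steps:
Dictionary: {0: ''}
Step 1: w='' (idx 0), next='a' -> output (0, 'a'), add 'a' as idx 1
Step 2: w='' (idx 0), next='b' -> output (0, 'b'), add 'b' as idx 2
Step 3: w='b' (idx 2), next='a' -> output (2, 'a'), add 'ba' as idx 3
Step 4: w='a' (idx 1), next='a' -> output (1, 'a'), add 'aa' as idx 4
Step 5: w='b' (idx 2), next='b' -> output (2, 'b'), add 'bb' as idx 5
Step 6: w='bb' (idx 5), next='b' -> output (5, 'b'), add 'bbb' as idx 6
Step 7: w='aa' (idx 4), next='a' -> output (4, 'a'), add 'aaa' as idx 7


Encoded: [(0, 'a'), (0, 'b'), (2, 'a'), (1, 'a'), (2, 'b'), (5, 'b'), (4, 'a')]


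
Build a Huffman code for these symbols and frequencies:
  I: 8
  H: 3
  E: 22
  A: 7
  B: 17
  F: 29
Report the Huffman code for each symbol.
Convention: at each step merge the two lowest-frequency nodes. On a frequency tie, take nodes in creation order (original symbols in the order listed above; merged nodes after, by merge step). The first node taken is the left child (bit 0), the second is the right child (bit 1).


Huffman tree construction:
Step 1: Merge H(3) + A(7) = 10
Step 2: Merge I(8) + (H+A)(10) = 18
Step 3: Merge B(17) + (I+(H+A))(18) = 35
Step 4: Merge E(22) + F(29) = 51
Step 5: Merge (B+(I+(H+A)))(35) + (E+F)(51) = 86
Read each symbol's code off the tree from the root (left child = 0, right child = 1).

Codes:
  I: 010 (length 3)
  H: 0110 (length 4)
  E: 10 (length 2)
  A: 0111 (length 4)
  B: 00 (length 2)
  F: 11 (length 2)
Average code length: 200/86 = 2.3256 bits/symbol


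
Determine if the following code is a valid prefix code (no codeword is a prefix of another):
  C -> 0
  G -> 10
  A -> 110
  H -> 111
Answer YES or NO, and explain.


Checking each pair (does one codeword prefix another?):
  C='0' vs G='10': no prefix
  C='0' vs A='110': no prefix
  C='0' vs H='111': no prefix
  G='10' vs C='0': no prefix
  G='10' vs A='110': no prefix
  G='10' vs H='111': no prefix
  A='110' vs C='0': no prefix
  A='110' vs G='10': no prefix
  A='110' vs H='111': no prefix
  H='111' vs C='0': no prefix
  H='111' vs G='10': no prefix
  H='111' vs A='110': no prefix
No violation found over all pairs.

YES -- this is a valid prefix code. No codeword is a prefix of any other codeword.


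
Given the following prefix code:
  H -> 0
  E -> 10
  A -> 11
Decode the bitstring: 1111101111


Decoding step by step:
Bits 11 -> A
Bits 11 -> A
Bits 10 -> E
Bits 11 -> A
Bits 11 -> A


Decoded message: AAEAA


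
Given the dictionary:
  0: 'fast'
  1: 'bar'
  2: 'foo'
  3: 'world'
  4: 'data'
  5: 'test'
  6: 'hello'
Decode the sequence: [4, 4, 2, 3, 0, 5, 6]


Look up each index in the dictionary:
  4 -> 'data'
  4 -> 'data'
  2 -> 'foo'
  3 -> 'world'
  0 -> 'fast'
  5 -> 'test'
  6 -> 'hello'

Decoded: "data data foo world fast test hello"


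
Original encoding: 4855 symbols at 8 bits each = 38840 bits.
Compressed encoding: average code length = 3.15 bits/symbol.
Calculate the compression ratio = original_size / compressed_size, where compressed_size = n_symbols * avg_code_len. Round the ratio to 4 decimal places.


original_size = n_symbols * orig_bits = 4855 * 8 = 38840 bits
compressed_size = n_symbols * avg_code_len = 4855 * 3.15 = 15293.25 bits
ratio = original_size / compressed_size = 38840 / 15293.25 = 2.5397

Compression ratio = 2.5397


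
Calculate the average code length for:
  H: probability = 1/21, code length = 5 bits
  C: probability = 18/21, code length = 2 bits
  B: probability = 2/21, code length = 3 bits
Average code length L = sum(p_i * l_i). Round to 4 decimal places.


Weighted contributions p_i * l_i:
  H: (1/21) * 5 = 5/21
  C: (18/21) * 2 = 36/21
  B: (2/21) * 3 = 6/21
Sum = (5 + 36 + 6)/21 = 47/21

L = 47/21 = 2.2381 bits/symbol


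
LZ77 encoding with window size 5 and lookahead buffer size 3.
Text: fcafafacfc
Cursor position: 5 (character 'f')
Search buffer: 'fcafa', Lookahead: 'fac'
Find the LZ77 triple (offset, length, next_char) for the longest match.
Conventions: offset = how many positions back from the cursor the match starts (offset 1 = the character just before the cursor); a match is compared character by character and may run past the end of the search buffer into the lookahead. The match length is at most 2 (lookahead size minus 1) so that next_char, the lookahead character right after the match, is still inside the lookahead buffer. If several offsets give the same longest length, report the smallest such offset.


Try each offset into the search buffer:
  offset=1 (pos 4, char 'a'): match length 0
  offset=2 (pos 3, char 'f'): match length 2
  offset=3 (pos 2, char 'a'): match length 0
  offset=4 (pos 1, char 'c'): match length 0
  offset=5 (pos 0, char 'f'): match length 1
Longest match has length 2 at offset 2.
next_char = character at position 5 + 2 = 7 -> 'c'

Best match: offset=2, length=2 (matching 'fa' starting at position 3)
LZ77 triple: (2, 2, 'c')


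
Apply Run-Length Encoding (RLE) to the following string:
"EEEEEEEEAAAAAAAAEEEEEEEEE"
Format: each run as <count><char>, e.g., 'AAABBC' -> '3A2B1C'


Scanning runs left to right:
  i=0: run of 'E' x 8 -> '8E'
  i=8: run of 'A' x 8 -> '8A'
  i=16: run of 'E' x 9 -> '9E'

RLE = 8E8A9E


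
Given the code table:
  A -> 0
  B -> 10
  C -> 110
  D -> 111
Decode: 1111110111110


Decoding:
111 -> D
111 -> D
0 -> A
111 -> D
110 -> C


Result: DDADC


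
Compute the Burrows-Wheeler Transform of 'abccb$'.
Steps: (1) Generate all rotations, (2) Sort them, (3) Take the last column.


Rotations (sorted):
  0: $abccb -> last char: b
  1: abccb$ -> last char: $
  2: b$abcc -> last char: c
  3: bccb$a -> last char: a
  4: cb$abc -> last char: c
  5: ccb$ab -> last char: b


BWT = b$cacb


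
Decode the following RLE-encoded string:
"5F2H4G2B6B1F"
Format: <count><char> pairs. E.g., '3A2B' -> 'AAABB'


Expanding each <count><char> pair:
  5F -> 'FFFFF'
  2H -> 'HH'
  4G -> 'GGGG'
  2B -> 'BB'
  6B -> 'BBBBBB'
  1F -> 'F'

Decoded = FFFFFHHGGGGBBBBBBBBF


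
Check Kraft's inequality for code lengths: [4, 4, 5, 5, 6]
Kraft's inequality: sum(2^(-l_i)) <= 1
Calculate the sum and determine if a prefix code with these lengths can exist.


Sum = 2^(-4) + 2^(-4) + 2^(-5) + 2^(-5) + 2^(-6)
    = 0.0625 + 0.0625 + 0.03125 + 0.03125 + 0.015625
    = 13/64 = 0.203125
Since 0.203125 <= 1, Kraft's inequality IS satisfied.
A prefix code with these lengths CAN exist.

Kraft sum = 0.203125. Satisfied.


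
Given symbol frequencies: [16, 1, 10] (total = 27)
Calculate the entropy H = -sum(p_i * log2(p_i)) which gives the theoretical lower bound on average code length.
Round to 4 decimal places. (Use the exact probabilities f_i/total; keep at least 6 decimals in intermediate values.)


Per-symbol terms -p_i * log2(p_i) with p_i = f_i/27:
  p = 16/27 = 0.592593: log2(p) = -0.754888, -p*log2(p) = 0.447341
  p = 1/27 = 0.037037: log2(p) = -4.754888, -p*log2(p) = 0.176107
  p = 10/27 = 0.370370: log2(p) = -1.432959, -p*log2(p) = 0.530726
H = 0.447341 + 0.176107 + 0.530726 = 1.154174

H = 1.1542 bits/symbol


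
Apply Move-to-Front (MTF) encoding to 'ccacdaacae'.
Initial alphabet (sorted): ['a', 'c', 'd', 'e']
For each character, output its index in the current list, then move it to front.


MTF encoding:
'c': index 1 in ['a', 'c', 'd', 'e'] -> ['c', 'a', 'd', 'e']
'c': index 0 in ['c', 'a', 'd', 'e'] -> ['c', 'a', 'd', 'e']
'a': index 1 in ['c', 'a', 'd', 'e'] -> ['a', 'c', 'd', 'e']
'c': index 1 in ['a', 'c', 'd', 'e'] -> ['c', 'a', 'd', 'e']
'd': index 2 in ['c', 'a', 'd', 'e'] -> ['d', 'c', 'a', 'e']
'a': index 2 in ['d', 'c', 'a', 'e'] -> ['a', 'd', 'c', 'e']
'a': index 0 in ['a', 'd', 'c', 'e'] -> ['a', 'd', 'c', 'e']
'c': index 2 in ['a', 'd', 'c', 'e'] -> ['c', 'a', 'd', 'e']
'a': index 1 in ['c', 'a', 'd', 'e'] -> ['a', 'c', 'd', 'e']
'e': index 3 in ['a', 'c', 'd', 'e'] -> ['e', 'a', 'c', 'd']


Output: [1, 0, 1, 1, 2, 2, 0, 2, 1, 3]


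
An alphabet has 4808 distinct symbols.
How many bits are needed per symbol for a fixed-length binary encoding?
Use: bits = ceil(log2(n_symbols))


log2(4808) = 12.2312
Bracket: 2^12 = 4096 < 4808 <= 2^13 = 8192
So ceil(log2(4808)) = 13

bits = ceil(log2(4808)) = ceil(12.2312) = 13 bits


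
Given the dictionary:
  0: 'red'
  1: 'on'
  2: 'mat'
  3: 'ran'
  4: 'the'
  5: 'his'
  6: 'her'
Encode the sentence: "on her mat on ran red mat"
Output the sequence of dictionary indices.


Look up each word in the dictionary:
  'on' -> 1
  'her' -> 6
  'mat' -> 2
  'on' -> 1
  'ran' -> 3
  'red' -> 0
  'mat' -> 2

Encoded: [1, 6, 2, 1, 3, 0, 2]


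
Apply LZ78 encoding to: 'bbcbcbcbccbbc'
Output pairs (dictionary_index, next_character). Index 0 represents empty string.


LZ78 encoding steps:
Dictionary: {0: ''}
Step 1: w='' (idx 0), next='b' -> output (0, 'b'), add 'b' as idx 1
Step 2: w='b' (idx 1), next='c' -> output (1, 'c'), add 'bc' as idx 2
Step 3: w='bc' (idx 2), next='b' -> output (2, 'b'), add 'bcb' as idx 3
Step 4: w='' (idx 0), next='c' -> output (0, 'c'), add 'c' as idx 4
Step 5: w='bc' (idx 2), next='c' -> output (2, 'c'), add 'bcc' as idx 5
Step 6: w='b' (idx 1), next='b' -> output (1, 'b'), add 'bb' as idx 6
Step 7: w='c' (idx 4), end of input -> output (4, '')


Encoded: [(0, 'b'), (1, 'c'), (2, 'b'), (0, 'c'), (2, 'c'), (1, 'b'), (4, '')]


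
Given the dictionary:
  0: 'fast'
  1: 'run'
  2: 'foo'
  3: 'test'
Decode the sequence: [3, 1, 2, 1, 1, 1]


Look up each index in the dictionary:
  3 -> 'test'
  1 -> 'run'
  2 -> 'foo'
  1 -> 'run'
  1 -> 'run'
  1 -> 'run'

Decoded: "test run foo run run run"


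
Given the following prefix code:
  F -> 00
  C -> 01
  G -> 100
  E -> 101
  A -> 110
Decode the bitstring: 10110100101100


Decoding step by step:
Bits 101 -> E
Bits 101 -> E
Bits 00 -> F
Bits 101 -> E
Bits 100 -> G


Decoded message: EEFEG


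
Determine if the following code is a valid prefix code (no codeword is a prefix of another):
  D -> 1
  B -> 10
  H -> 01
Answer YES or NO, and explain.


Checking each pair (does one codeword prefix another?):
  D='1' vs B='10': prefix -- VIOLATION

NO -- this is NOT a valid prefix code. D (1) is a prefix of B (10).


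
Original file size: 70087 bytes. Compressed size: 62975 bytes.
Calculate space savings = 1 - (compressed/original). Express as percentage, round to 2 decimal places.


ratio = compressed/original = 62975/70087 = 0.898526
savings = 1 - ratio = 1 - 0.898526 = 0.101474
as a percentage: 0.101474 * 100 = 10.15%

Space savings = 1 - 62975/70087 = 10.15%


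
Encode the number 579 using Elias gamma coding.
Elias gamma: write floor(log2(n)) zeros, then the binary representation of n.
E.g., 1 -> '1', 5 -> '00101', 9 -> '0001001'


num_bits = floor(log2(579)) + 1 = 10
leading_zeros = num_bits - 1 = 9
binary(579) = 1001000011

Elias gamma(579) = '000000000' + '1001000011' = 0000000001001000011 (19 bits)


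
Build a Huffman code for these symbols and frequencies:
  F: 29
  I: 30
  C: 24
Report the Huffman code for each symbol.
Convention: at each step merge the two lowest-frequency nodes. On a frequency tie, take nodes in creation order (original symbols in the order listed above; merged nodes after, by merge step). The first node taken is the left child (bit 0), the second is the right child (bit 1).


Huffman tree construction:
Step 1: Merge C(24) + F(29) = 53
Step 2: Merge I(30) + (C+F)(53) = 83
Read each symbol's code off the tree from the root (left child = 0, right child = 1).

Codes:
  F: 11 (length 2)
  I: 0 (length 1)
  C: 10 (length 2)
Average code length: 136/83 = 1.6386 bits/symbol


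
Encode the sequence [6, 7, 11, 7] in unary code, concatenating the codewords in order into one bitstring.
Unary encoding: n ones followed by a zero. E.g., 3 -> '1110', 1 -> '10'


Encode each number as n ones followed by a terminating 0:
  6 -> 1111110 (7 bits)
  7 -> 11111110 (8 bits)
  11 -> 111111111110 (12 bits)
  7 -> 11111110 (8 bits)
Total length = 7 + 8 + 12 + 8 = 35 bits.

Unary([6, 7, 11, 7]) = 11111101111111011111111111011111110 (35 bits)


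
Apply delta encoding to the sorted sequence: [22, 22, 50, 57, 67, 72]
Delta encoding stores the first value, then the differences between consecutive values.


First value: 22
Deltas:
  22 - 22 = 0
  50 - 22 = 28
  57 - 50 = 7
  67 - 57 = 10
  72 - 67 = 5


Delta encoded: [22, 0, 28, 7, 10, 5]


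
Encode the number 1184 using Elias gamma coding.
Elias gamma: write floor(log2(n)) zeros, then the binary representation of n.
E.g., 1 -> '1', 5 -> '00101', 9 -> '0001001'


num_bits = floor(log2(1184)) + 1 = 11
leading_zeros = num_bits - 1 = 10
binary(1184) = 10010100000

Elias gamma(1184) = '0000000000' + '10010100000' = 000000000010010100000 (21 bits)


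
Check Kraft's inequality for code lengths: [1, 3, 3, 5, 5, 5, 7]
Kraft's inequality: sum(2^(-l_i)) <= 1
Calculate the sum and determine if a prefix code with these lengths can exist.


Sum = 2^(-1) + 2^(-3) + 2^(-3) + 2^(-5) + 2^(-5) + 2^(-5) + 2^(-7)
    = 0.5 + 0.125 + 0.125 + 0.03125 + 0.03125 + 0.03125 + 0.0078125
    = 109/128 = 0.8515625
Since 0.8515625 <= 1, Kraft's inequality IS satisfied.
A prefix code with these lengths CAN exist.

Kraft sum = 0.8515625. Satisfied.


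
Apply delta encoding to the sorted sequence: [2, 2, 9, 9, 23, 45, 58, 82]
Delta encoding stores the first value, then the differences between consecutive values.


First value: 2
Deltas:
  2 - 2 = 0
  9 - 2 = 7
  9 - 9 = 0
  23 - 9 = 14
  45 - 23 = 22
  58 - 45 = 13
  82 - 58 = 24


Delta encoded: [2, 0, 7, 0, 14, 22, 13, 24]


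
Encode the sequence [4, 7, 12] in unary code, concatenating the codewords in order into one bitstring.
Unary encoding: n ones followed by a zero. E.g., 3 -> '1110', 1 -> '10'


Encode each number as n ones followed by a terminating 0:
  4 -> 11110 (5 bits)
  7 -> 11111110 (8 bits)
  12 -> 1111111111110 (13 bits)
Total length = 5 + 8 + 13 = 26 bits.

Unary([4, 7, 12]) = 11110111111101111111111110 (26 bits)


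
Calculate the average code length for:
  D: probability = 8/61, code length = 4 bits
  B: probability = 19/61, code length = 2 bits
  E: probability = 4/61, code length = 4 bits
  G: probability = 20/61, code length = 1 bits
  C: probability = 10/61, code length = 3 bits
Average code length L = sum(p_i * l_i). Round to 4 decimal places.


Weighted contributions p_i * l_i:
  D: (8/61) * 4 = 32/61
  B: (19/61) * 2 = 38/61
  E: (4/61) * 4 = 16/61
  G: (20/61) * 1 = 20/61
  C: (10/61) * 3 = 30/61
Sum = (32 + 38 + 16 + 20 + 30)/61 = 136/61

L = 136/61 = 2.2295 bits/symbol
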